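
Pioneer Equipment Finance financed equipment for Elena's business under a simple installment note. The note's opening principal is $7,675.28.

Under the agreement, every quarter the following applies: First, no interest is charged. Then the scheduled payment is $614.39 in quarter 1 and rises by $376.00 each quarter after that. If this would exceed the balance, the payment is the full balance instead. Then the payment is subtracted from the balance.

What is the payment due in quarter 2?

Quarter 1: opening $7,675.28; payment $614.39; balance $7,060.89
Quarter 2: opening $7,060.89; payment $990.39; balance $6,070.50

$990.39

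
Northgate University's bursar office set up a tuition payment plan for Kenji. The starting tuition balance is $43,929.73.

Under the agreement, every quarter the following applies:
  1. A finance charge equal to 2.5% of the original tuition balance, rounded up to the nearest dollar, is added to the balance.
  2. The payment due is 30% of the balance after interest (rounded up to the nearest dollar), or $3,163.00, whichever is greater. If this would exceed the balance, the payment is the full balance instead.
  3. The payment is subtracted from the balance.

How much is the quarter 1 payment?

$13,509.00

Quarter 1: opening $43,929.73; interest $1,099.00 → $45,028.73; payment $13,509.00; balance $31,519.73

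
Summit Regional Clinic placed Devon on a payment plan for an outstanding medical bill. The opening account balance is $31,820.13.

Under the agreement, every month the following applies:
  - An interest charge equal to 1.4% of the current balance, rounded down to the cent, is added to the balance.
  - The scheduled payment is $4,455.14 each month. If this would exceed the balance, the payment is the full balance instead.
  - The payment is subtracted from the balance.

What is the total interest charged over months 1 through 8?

$1,947.24

Month 1: opening $31,820.13; interest $445.48 → $32,265.61; payment $4,455.14; balance $27,810.47
Month 2: opening $27,810.47; interest $389.34 → $28,199.81; payment $4,455.14; balance $23,744.67
Month 3: opening $23,744.67; interest $332.42 → $24,077.09; payment $4,455.14; balance $19,621.95
Month 4: opening $19,621.95; interest $274.70 → $19,896.65; payment $4,455.14; balance $15,441.51
Month 5: opening $15,441.51; interest $216.18 → $15,657.69; payment $4,455.14; balance $11,202.55
Month 6: opening $11,202.55; interest $156.83 → $11,359.38; payment $4,455.14; balance $6,904.24
Month 7: opening $6,904.24; interest $96.65 → $7,000.89; payment $4,455.14; balance $2,545.75
Month 8: opening $2,545.75; interest $35.64 → $2,581.39; payment $2,581.39; balance $0.00
Total interest: $445.48 + $389.34 + $332.42 + $274.70 + $216.18 + $156.83 + $96.65 + $35.64 = $1,947.24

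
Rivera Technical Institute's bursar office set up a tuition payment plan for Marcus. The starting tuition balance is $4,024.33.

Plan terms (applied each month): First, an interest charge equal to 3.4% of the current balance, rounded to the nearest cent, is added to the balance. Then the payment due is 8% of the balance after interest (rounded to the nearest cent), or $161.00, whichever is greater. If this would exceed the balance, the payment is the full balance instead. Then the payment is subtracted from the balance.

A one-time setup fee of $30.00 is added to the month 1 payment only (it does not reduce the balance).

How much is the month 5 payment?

$272.61

Month 1: $4,024.33 +$136.83 interest = $4,161.16; pay $332.89 (+ $30.00 fee) → $3,828.27
Month 2: $3,828.27 +$130.16 interest = $3,958.43; pay $316.67 → $3,641.76
Month 3: $3,641.76 +$123.82 interest = $3,765.58; pay $301.25 → $3,464.33
Month 4: $3,464.33 +$117.79 interest = $3,582.12; pay $286.57 → $3,295.55
Month 5: $3,295.55 +$112.05 interest = $3,407.60; pay $272.61 → $3,134.99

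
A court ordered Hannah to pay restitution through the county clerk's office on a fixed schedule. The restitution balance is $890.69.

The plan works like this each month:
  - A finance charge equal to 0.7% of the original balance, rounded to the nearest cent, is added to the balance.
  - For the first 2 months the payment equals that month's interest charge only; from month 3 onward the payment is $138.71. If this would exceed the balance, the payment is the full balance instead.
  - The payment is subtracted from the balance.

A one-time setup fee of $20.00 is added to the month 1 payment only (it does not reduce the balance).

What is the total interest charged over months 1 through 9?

Month 1: opening $890.69; interest $6.23 → $896.92; payment $6.23 (+ $20.00 fee); balance $890.69
Month 2: opening $890.69; interest $6.23 → $896.92; payment $6.23; balance $890.69
Month 3: opening $890.69; interest $6.23 → $896.92; payment $138.71; balance $758.21
Month 4: opening $758.21; interest $6.23 → $764.44; payment $138.71; balance $625.73
Month 5: opening $625.73; interest $6.23 → $631.96; payment $138.71; balance $493.25
Month 6: opening $493.25; interest $6.23 → $499.48; payment $138.71; balance $360.77
Month 7: opening $360.77; interest $6.23 → $367.00; payment $138.71; balance $228.29
Month 8: opening $228.29; interest $6.23 → $234.52; payment $138.71; balance $95.81
Month 9: opening $95.81; interest $6.23 → $102.04; payment $102.04; balance $0.00
Total interest: $6.23 + $6.23 + $6.23 + $6.23 + $6.23 + $6.23 + $6.23 + $6.23 + $6.23 = $56.07

$56.07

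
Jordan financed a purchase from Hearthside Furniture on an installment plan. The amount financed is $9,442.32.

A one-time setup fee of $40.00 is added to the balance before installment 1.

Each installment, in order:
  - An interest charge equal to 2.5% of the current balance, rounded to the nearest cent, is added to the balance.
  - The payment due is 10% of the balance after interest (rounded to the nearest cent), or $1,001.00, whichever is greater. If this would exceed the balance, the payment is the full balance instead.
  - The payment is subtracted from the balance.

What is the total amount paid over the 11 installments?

$10,956.67

Installment 1: opening $9,482.32; interest $237.06 → $9,719.38; payment $1,001.00; balance $8,718.38
Installment 2: opening $8,718.38; interest $217.96 → $8,936.34; payment $1,001.00; balance $7,935.34
Installment 3: opening $7,935.34; interest $198.38 → $8,133.72; payment $1,001.00; balance $7,132.72
Installment 4: opening $7,132.72; interest $178.32 → $7,311.04; payment $1,001.00; balance $6,310.04
Installment 5: opening $6,310.04; interest $157.75 → $6,467.79; payment $1,001.00; balance $5,466.79
Installment 6: opening $5,466.79; interest $136.67 → $5,603.46; payment $1,001.00; balance $4,602.46
Installment 7: opening $4,602.46; interest $115.06 → $4,717.52; payment $1,001.00; balance $3,716.52
Installment 8: opening $3,716.52; interest $92.91 → $3,809.43; payment $1,001.00; balance $2,808.43
Installment 9: opening $2,808.43; interest $70.21 → $2,878.64; payment $1,001.00; balance $1,877.64
Installment 10: opening $1,877.64; interest $46.94 → $1,924.58; payment $1,001.00; balance $923.58
Installment 11: opening $923.58; interest $23.09 → $946.67; payment $946.67; balance $0.00
Total paid: $10,956.67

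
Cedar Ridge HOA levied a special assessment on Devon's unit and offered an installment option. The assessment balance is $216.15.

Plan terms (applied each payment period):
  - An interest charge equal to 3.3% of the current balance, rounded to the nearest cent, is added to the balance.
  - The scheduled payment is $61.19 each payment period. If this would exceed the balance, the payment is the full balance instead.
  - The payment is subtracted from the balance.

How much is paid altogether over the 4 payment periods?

$233.74

Payment period 1: opening $216.15; interest $7.13 → $223.28; payment $61.19; balance $162.09
Payment period 2: opening $162.09; interest $5.35 → $167.44; payment $61.19; balance $106.25
Payment period 3: opening $106.25; interest $3.51 → $109.76; payment $61.19; balance $48.57
Payment period 4: opening $48.57; interest $1.60 → $50.17; payment $50.17; balance $0.00
Total paid: $233.74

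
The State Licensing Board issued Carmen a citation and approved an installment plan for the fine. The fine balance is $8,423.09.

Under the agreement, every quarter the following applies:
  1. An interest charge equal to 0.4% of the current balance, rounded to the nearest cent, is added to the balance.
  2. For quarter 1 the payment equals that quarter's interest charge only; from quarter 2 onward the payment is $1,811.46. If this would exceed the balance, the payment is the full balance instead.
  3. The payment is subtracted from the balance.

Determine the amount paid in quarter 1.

Quarter 1: $8,423.09 +$33.69 interest = $8,456.78; pay $33.69 → $8,423.09

$33.69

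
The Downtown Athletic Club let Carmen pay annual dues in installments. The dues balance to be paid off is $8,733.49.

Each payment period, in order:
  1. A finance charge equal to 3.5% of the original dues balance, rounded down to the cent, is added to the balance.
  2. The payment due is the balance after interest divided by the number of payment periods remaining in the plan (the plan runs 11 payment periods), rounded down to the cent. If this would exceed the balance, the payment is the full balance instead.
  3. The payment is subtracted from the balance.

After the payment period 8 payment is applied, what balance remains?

$3,469.95

# | Opening | Interest | Payment | End bal
1 | $8,733.49 | $305.67 | $821.74 | $8,217.42
2 | $8,217.42 | $305.67 | $852.30 | $7,670.79
3 | $7,670.79 | $305.67 | $886.27 | $7,090.19
4 | $7,090.19 | $305.67 | $924.48 | $6,471.38
5 | $6,471.38 | $305.67 | $968.15 | $5,808.90
6 | $5,808.90 | $305.67 | $1,019.09 | $5,095.48
7 | $5,095.48 | $305.67 | $1,080.23 | $4,320.92
8 | $4,320.92 | $305.67 | $1,156.64 | $3,469.95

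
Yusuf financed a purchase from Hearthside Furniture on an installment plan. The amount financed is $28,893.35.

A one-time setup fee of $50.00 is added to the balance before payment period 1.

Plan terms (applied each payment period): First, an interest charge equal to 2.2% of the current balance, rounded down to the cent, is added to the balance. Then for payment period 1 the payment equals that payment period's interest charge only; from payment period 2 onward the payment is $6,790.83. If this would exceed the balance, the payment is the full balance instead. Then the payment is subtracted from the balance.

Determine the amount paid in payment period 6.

$3,579.76

Payment period 1: $28,943.35 +$636.75 interest = $29,580.10; pay $636.75 → $28,943.35
Payment period 2: $28,943.35 +$636.75 interest = $29,580.10; pay $6,790.83 → $22,789.27
Payment period 3: $22,789.27 +$501.36 interest = $23,290.63; pay $6,790.83 → $16,499.80
Payment period 4: $16,499.80 +$362.99 interest = $16,862.79; pay $6,790.83 → $10,071.96
Payment period 5: $10,071.96 +$221.58 interest = $10,293.54; pay $6,790.83 → $3,502.71
Payment period 6: $3,502.71 +$77.05 interest = $3,579.76; pay $3,579.76 → $0.00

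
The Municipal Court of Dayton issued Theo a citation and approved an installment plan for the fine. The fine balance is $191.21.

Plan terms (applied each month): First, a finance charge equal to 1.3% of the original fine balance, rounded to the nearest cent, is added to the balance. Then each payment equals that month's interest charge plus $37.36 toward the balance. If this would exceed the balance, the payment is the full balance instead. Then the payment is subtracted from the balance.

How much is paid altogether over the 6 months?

$206.15

Month 1: opening $191.21; interest $2.49 → $193.70; payment $39.85; balance $153.85
Month 2: opening $153.85; interest $2.49 → $156.34; payment $39.85; balance $116.49
Month 3: opening $116.49; interest $2.49 → $118.98; payment $39.85; balance $79.13
Month 4: opening $79.13; interest $2.49 → $81.62; payment $39.85; balance $41.77
Month 5: opening $41.77; interest $2.49 → $44.26; payment $39.85; balance $4.41
Month 6: opening $4.41; interest $2.49 → $6.90; payment $6.90; balance $0.00
Total paid: $206.15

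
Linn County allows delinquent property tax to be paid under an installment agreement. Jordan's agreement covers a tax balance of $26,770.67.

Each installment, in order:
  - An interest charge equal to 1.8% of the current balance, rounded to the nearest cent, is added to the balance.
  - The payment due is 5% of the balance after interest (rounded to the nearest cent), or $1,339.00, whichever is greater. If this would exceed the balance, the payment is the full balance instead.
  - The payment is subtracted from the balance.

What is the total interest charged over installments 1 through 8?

# | Opening | Interest | Payment | End bal
1 | $26,770.67 | $481.87 | $1,362.63 | $25,889.91
2 | $25,889.91 | $466.02 | $1,339.00 | $25,016.93
3 | $25,016.93 | $450.30 | $1,339.00 | $24,128.23
4 | $24,128.23 | $434.31 | $1,339.00 | $23,223.54
5 | $23,223.54 | $418.02 | $1,339.00 | $22,302.56
6 | $22,302.56 | $401.45 | $1,339.00 | $21,365.01
7 | $21,365.01 | $384.57 | $1,339.00 | $20,410.58
8 | $20,410.58 | $367.39 | $1,339.00 | $19,438.97
Total interest: $481.87 + $466.02 + $450.30 + $434.31 + $418.02 + $401.45 + $384.57 + $367.39 = $3,403.93

$3,403.93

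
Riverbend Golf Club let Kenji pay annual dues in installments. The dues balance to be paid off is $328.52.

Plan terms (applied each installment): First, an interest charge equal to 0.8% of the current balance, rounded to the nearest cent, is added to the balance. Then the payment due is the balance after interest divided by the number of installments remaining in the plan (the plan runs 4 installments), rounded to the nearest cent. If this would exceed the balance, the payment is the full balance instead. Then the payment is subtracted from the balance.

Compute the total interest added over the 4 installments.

$6.63

Installment 1: opening $328.52; interest $2.63 → $331.15; payment $82.79; balance $248.36
Installment 2: opening $248.36; interest $1.99 → $250.35; payment $83.45; balance $166.90
Installment 3: opening $166.90; interest $1.34 → $168.24; payment $84.12; balance $84.12
Installment 4: opening $84.12; interest $0.67 → $84.79; payment $84.79; balance $0.00
Total interest: $2.63 + $1.99 + $1.34 + $0.67 = $6.63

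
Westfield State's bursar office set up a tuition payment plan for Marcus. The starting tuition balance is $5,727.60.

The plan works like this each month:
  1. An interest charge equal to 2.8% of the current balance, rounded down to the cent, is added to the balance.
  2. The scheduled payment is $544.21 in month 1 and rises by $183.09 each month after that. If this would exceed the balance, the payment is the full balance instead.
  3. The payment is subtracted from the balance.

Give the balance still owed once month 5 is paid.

Month 1: opening $5,727.60; interest $160.37 → $5,887.97; payment $544.21; balance $5,343.76
Month 2: opening $5,343.76; interest $149.62 → $5,493.38; payment $727.30; balance $4,766.08
Month 3: opening $4,766.08; interest $133.45 → $4,899.53; payment $910.39; balance $3,989.14
Month 4: opening $3,989.14; interest $111.69 → $4,100.83; payment $1,093.48; balance $3,007.35
Month 5: opening $3,007.35; interest $84.20 → $3,091.55; payment $1,276.57; balance $1,814.98

$1,814.98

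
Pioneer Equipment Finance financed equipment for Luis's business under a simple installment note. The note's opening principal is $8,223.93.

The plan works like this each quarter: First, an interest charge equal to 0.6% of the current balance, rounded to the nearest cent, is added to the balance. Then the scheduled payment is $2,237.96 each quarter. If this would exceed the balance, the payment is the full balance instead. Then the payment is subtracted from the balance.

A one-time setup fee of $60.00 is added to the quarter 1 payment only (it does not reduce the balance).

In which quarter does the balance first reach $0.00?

Quarter 1: opening $8,223.93; interest $49.34 → $8,273.27; payment $2,237.96 (+ $60.00 fee); balance $6,035.31
Quarter 2: opening $6,035.31; interest $36.21 → $6,071.52; payment $2,237.96; balance $3,833.56
Quarter 3: opening $3,833.56; interest $23.00 → $3,856.56; payment $2,237.96; balance $1,618.60
Quarter 4: opening $1,618.60; interest $9.71 → $1,628.31; payment $1,628.31; balance $0.00
Balance reaches $0.00 in quarter 4.

4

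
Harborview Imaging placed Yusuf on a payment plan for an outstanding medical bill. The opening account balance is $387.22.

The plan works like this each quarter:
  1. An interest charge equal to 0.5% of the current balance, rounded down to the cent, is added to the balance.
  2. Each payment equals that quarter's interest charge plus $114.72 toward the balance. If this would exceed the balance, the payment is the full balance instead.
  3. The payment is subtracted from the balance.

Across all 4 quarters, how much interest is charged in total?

$4.28

# | Opening | Interest | Payment | End bal
1 | $387.22 | $1.93 | $116.65 | $272.50
2 | $272.50 | $1.36 | $116.08 | $157.78
3 | $157.78 | $0.78 | $115.50 | $43.06
4 | $43.06 | $0.21 | $43.27 | $0.00
Total interest: $1.93 + $1.36 + $0.78 + $0.21 = $4.28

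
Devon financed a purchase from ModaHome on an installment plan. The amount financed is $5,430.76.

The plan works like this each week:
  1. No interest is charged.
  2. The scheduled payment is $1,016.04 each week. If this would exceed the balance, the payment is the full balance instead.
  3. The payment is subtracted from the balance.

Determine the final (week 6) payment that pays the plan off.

# | Opening | Payment | End bal
1 | $5,430.76 | $1,016.04 | $4,414.72
2 | $4,414.72 | $1,016.04 | $3,398.68
3 | $3,398.68 | $1,016.04 | $2,382.64
4 | $2,382.64 | $1,016.04 | $1,366.60
5 | $1,366.60 | $1,016.04 | $350.56
6 | $350.56 | $350.56 | $0.00

$350.56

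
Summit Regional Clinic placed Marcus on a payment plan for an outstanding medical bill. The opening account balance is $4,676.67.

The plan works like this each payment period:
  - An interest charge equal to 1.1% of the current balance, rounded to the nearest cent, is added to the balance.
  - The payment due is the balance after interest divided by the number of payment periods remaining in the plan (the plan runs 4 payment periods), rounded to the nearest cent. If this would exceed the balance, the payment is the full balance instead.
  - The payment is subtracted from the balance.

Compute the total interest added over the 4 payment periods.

$130.03

Payment period 1: opening $4,676.67; interest $51.44 → $4,728.11; payment $1,182.03; balance $3,546.08
Payment period 2: opening $3,546.08; interest $39.01 → $3,585.09; payment $1,195.03; balance $2,390.06
Payment period 3: opening $2,390.06; interest $26.29 → $2,416.35; payment $1,208.18; balance $1,208.17
Payment period 4: opening $1,208.17; interest $13.29 → $1,221.46; payment $1,221.46; balance $0.00
Total interest: $51.44 + $39.01 + $26.29 + $13.29 = $130.03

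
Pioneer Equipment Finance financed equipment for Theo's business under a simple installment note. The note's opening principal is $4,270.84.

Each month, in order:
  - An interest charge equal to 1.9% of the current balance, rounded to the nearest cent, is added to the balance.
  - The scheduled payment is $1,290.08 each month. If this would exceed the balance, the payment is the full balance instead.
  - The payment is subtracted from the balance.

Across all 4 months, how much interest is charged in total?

Month 1: opening $4,270.84; interest $81.15 → $4,351.99; payment $1,290.08; balance $3,061.91
Month 2: opening $3,061.91; interest $58.18 → $3,120.09; payment $1,290.08; balance $1,830.01
Month 3: opening $1,830.01; interest $34.77 → $1,864.78; payment $1,290.08; balance $574.70
Month 4: opening $574.70; interest $10.92 → $585.62; payment $585.62; balance $0.00
Total interest: $81.15 + $58.18 + $34.77 + $10.92 = $185.02

$185.02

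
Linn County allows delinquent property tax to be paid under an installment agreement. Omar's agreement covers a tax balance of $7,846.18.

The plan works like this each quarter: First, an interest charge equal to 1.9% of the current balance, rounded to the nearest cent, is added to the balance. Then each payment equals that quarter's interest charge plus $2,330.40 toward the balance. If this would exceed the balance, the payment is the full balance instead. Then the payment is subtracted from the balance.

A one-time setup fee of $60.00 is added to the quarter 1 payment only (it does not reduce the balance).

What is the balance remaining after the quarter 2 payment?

$3,185.38

Quarter 1: opening $7,846.18; interest $149.08 → $7,995.26; payment $2,479.48 (+ $60.00 fee); balance $5,515.78
Quarter 2: opening $5,515.78; interest $104.80 → $5,620.58; payment $2,435.20; balance $3,185.38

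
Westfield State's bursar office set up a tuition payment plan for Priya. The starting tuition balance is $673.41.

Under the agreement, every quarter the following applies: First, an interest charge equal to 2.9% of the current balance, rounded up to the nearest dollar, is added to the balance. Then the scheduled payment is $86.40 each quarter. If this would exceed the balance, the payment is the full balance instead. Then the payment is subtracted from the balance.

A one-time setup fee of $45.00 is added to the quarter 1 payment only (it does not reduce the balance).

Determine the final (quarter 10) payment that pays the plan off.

$2.81

Quarter 1: opening $673.41; interest $20.00 → $693.41; payment $86.40 (+ $45.00 fee); balance $607.01
Quarter 2: opening $607.01; interest $18.00 → $625.01; payment $86.40; balance $538.61
Quarter 3: opening $538.61; interest $16.00 → $554.61; payment $86.40; balance $468.21
Quarter 4: opening $468.21; interest $14.00 → $482.21; payment $86.40; balance $395.81
Quarter 5: opening $395.81; interest $12.00 → $407.81; payment $86.40; balance $321.41
Quarter 6: opening $321.41; interest $10.00 → $331.41; payment $86.40; balance $245.01
Quarter 7: opening $245.01; interest $8.00 → $253.01; payment $86.40; balance $166.61
Quarter 8: opening $166.61; interest $5.00 → $171.61; payment $86.40; balance $85.21
Quarter 9: opening $85.21; interest $3.00 → $88.21; payment $86.40; balance $1.81
Quarter 10: opening $1.81; interest $1.00 → $2.81; payment $2.81; balance $0.00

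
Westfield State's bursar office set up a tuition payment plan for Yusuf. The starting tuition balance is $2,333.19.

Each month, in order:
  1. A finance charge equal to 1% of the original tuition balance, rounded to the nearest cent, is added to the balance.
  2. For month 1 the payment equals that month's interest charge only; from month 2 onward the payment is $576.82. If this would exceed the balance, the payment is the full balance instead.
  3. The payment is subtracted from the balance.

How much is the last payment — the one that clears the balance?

$142.56

Month 1: $2,333.19 +$23.33 interest = $2,356.52; pay $23.33 → $2,333.19
Month 2: $2,333.19 +$23.33 interest = $2,356.52; pay $576.82 → $1,779.70
Month 3: $1,779.70 +$23.33 interest = $1,803.03; pay $576.82 → $1,226.21
Month 4: $1,226.21 +$23.33 interest = $1,249.54; pay $576.82 → $672.72
Month 5: $672.72 +$23.33 interest = $696.05; pay $576.82 → $119.23
Month 6: $119.23 +$23.33 interest = $142.56; pay $142.56 → $0.00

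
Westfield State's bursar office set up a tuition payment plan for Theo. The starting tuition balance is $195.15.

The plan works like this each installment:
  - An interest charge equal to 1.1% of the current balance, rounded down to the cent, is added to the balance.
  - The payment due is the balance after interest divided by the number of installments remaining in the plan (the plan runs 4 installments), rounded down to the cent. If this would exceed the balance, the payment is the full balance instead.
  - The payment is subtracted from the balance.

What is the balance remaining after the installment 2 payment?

$99.73

Installment 1: $195.15 +$2.14 interest = $197.29; pay $49.32 → $147.97
Installment 2: $147.97 +$1.62 interest = $149.59; pay $49.86 → $99.73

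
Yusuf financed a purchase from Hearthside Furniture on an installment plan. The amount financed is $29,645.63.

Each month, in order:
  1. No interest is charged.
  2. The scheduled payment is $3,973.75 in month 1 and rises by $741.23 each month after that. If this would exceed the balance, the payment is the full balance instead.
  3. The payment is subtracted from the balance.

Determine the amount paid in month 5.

$6,938.67

Month 1: opening $29,645.63; payment $3,973.75; balance $25,671.88
Month 2: opening $25,671.88; payment $4,714.98; balance $20,956.90
Month 3: opening $20,956.90; payment $5,456.21; balance $15,500.69
Month 4: opening $15,500.69; payment $6,197.44; balance $9,303.25
Month 5: opening $9,303.25; payment $6,938.67; balance $2,364.58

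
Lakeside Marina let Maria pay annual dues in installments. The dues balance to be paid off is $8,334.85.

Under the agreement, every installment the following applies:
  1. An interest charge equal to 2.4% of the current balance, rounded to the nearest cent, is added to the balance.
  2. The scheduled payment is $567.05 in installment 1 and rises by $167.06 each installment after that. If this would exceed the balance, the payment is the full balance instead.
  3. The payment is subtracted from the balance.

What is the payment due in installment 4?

$1,068.23

Installment 1: opening $8,334.85; interest $200.04 → $8,534.89; payment $567.05; balance $7,967.84
Installment 2: opening $7,967.84; interest $191.23 → $8,159.07; payment $734.11; balance $7,424.96
Installment 3: opening $7,424.96; interest $178.20 → $7,603.16; payment $901.17; balance $6,701.99
Installment 4: opening $6,701.99; interest $160.85 → $6,862.84; payment $1,068.23; balance $5,794.61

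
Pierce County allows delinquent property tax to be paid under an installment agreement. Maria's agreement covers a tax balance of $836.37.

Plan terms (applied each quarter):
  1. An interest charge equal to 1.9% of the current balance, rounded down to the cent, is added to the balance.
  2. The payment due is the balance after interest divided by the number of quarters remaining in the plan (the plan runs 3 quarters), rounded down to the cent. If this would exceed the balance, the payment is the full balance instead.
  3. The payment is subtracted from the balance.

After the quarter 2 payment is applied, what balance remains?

$289.49

Quarter 1: opening $836.37; interest $15.89 → $852.26; payment $284.08; balance $568.18
Quarter 2: opening $568.18; interest $10.79 → $578.97; payment $289.48; balance $289.49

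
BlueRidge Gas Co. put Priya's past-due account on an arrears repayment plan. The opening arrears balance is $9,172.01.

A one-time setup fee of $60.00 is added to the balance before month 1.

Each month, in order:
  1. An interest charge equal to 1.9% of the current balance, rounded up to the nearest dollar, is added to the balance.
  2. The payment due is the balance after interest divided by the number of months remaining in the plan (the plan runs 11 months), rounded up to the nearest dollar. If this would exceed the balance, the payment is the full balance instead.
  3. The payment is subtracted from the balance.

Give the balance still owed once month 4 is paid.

$6,334.01

# | Opening | Interest | Payment | End bal
1 | $9,232.01 | $176.00 | $856.00 | $8,552.01
2 | $8,552.01 | $163.00 | $872.00 | $7,843.01
3 | $7,843.01 | $150.00 | $889.00 | $7,104.01
4 | $7,104.01 | $135.00 | $905.00 | $6,334.01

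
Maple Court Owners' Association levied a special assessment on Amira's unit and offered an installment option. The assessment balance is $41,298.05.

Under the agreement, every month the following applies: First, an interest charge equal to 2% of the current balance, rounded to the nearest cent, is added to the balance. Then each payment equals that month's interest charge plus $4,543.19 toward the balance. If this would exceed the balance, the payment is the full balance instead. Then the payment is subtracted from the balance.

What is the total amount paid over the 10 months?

$45,468.79

Month 1: $41,298.05 +$825.96 interest = $42,124.01; pay $5,369.15 → $36,754.86
Month 2: $36,754.86 +$735.10 interest = $37,489.96; pay $5,278.29 → $32,211.67
Month 3: $32,211.67 +$644.23 interest = $32,855.90; pay $5,187.42 → $27,668.48
Month 4: $27,668.48 +$553.37 interest = $28,221.85; pay $5,096.56 → $23,125.29
Month 5: $23,125.29 +$462.51 interest = $23,587.80; pay $5,005.70 → $18,582.10
Month 6: $18,582.10 +$371.64 interest = $18,953.74; pay $4,914.83 → $14,038.91
Month 7: $14,038.91 +$280.78 interest = $14,319.69; pay $4,823.97 → $9,495.72
Month 8: $9,495.72 +$189.91 interest = $9,685.63; pay $4,733.10 → $4,952.53
Month 9: $4,952.53 +$99.05 interest = $5,051.58; pay $4,642.24 → $409.34
Month 10: $409.34 +$8.19 interest = $417.53; pay $417.53 → $0.00
Total paid: $45,468.79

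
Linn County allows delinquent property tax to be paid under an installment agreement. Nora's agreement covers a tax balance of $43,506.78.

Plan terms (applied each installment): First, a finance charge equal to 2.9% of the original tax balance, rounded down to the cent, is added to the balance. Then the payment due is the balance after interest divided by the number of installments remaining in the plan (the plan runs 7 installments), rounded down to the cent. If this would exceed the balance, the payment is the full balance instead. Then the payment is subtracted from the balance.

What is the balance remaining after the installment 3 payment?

Installment 1: opening $43,506.78; interest $1,261.69 → $44,768.47; payment $6,395.49; balance $38,372.98
Installment 2: opening $38,372.98; interest $1,261.69 → $39,634.67; payment $6,605.77; balance $33,028.90
Installment 3: opening $33,028.90; interest $1,261.69 → $34,290.59; payment $6,858.11; balance $27,432.48

$27,432.48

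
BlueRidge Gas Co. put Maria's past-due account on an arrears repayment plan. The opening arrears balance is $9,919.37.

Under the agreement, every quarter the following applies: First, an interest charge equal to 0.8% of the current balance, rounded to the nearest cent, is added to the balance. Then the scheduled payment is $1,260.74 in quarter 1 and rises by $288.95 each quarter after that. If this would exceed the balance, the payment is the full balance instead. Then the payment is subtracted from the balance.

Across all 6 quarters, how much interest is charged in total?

Quarter 1: opening $9,919.37; interest $79.35 → $9,998.72; payment $1,260.74; balance $8,737.98
Quarter 2: opening $8,737.98; interest $69.90 → $8,807.88; payment $1,549.69; balance $7,258.19
Quarter 3: opening $7,258.19; interest $58.07 → $7,316.26; payment $1,838.64; balance $5,477.62
Quarter 4: opening $5,477.62; interest $43.82 → $5,521.44; payment $2,127.59; balance $3,393.85
Quarter 5: opening $3,393.85; interest $27.15 → $3,421.00; payment $2,416.54; balance $1,004.46
Quarter 6: opening $1,004.46; interest $8.04 → $1,012.50; payment $1,012.50; balance $0.00
Total interest: $79.35 + $69.90 + $58.07 + $43.82 + $27.15 + $8.04 = $286.33

$286.33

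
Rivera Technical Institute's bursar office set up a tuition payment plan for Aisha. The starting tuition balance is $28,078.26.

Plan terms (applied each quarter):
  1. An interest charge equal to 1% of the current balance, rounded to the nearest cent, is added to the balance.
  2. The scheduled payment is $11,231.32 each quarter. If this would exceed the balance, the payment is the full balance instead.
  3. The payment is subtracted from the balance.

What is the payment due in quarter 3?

Quarter 1: opening $28,078.26; interest $280.78 → $28,359.04; payment $11,231.32; balance $17,127.72
Quarter 2: opening $17,127.72; interest $171.28 → $17,299.00; payment $11,231.32; balance $6,067.68
Quarter 3: opening $6,067.68; interest $60.68 → $6,128.36; payment $6,128.36; balance $0.00

$6,128.36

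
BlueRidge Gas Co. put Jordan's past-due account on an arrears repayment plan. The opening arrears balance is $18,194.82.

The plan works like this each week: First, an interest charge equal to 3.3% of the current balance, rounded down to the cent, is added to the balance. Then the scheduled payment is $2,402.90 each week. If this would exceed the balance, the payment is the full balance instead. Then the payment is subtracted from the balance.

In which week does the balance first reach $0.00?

Week 1: opening $18,194.82; interest $600.42 → $18,795.24; payment $2,402.90; balance $16,392.34
Week 2: opening $16,392.34; interest $540.94 → $16,933.28; payment $2,402.90; balance $14,530.38
Week 3: opening $14,530.38; interest $479.50 → $15,009.88; payment $2,402.90; balance $12,606.98
Week 4: opening $12,606.98; interest $416.03 → $13,023.01; payment $2,402.90; balance $10,620.11
Week 5: opening $10,620.11; interest $350.46 → $10,970.57; payment $2,402.90; balance $8,567.67
Week 6: opening $8,567.67; interest $282.73 → $8,850.40; payment $2,402.90; balance $6,447.50
Week 7: opening $6,447.50; interest $212.76 → $6,660.26; payment $2,402.90; balance $4,257.36
Week 8: opening $4,257.36; interest $140.49 → $4,397.85; payment $2,402.90; balance $1,994.95
Week 9: opening $1,994.95; interest $65.83 → $2,060.78; payment $2,060.78; balance $0.00
Balance reaches $0.00 in week 9.

9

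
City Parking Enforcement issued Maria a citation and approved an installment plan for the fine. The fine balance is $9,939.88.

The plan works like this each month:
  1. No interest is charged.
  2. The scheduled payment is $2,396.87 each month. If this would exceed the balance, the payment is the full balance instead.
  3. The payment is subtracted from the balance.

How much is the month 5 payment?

Month 1: opening $9,939.88; payment $2,396.87; balance $7,543.01
Month 2: opening $7,543.01; payment $2,396.87; balance $5,146.14
Month 3: opening $5,146.14; payment $2,396.87; balance $2,749.27
Month 4: opening $2,749.27; payment $2,396.87; balance $352.40
Month 5: opening $352.40; payment $352.40; balance $0.00

$352.40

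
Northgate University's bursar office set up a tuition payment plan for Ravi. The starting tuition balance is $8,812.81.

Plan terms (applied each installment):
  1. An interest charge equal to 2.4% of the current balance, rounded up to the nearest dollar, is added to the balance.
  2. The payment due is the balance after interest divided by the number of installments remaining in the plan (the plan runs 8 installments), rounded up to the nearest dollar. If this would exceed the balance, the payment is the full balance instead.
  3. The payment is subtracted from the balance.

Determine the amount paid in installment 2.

$1,156.00

Installment 1: opening $8,812.81; interest $212.00 → $9,024.81; payment $1,129.00; balance $7,895.81
Installment 2: opening $7,895.81; interest $190.00 → $8,085.81; payment $1,156.00; balance $6,929.81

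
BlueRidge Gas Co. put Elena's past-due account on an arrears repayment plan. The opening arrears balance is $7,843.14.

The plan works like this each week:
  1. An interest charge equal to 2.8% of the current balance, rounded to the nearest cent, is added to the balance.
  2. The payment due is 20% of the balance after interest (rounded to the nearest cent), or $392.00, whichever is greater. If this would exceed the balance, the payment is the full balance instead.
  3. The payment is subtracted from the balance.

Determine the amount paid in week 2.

$1,326.16

# | Opening | Interest | Payment | End bal
1 | $7,843.14 | $219.61 | $1,612.55 | $6,450.20
2 | $6,450.20 | $180.61 | $1,326.16 | $5,304.65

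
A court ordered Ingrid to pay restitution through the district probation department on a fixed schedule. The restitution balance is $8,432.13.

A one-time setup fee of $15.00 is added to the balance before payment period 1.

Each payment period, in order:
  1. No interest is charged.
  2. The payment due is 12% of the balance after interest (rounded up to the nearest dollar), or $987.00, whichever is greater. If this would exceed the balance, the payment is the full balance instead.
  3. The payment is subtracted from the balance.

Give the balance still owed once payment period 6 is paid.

# | Opening | Payment | End bal
1 | $8,447.13 | $1,014.00 | $7,433.13
2 | $7,433.13 | $987.00 | $6,446.13
3 | $6,446.13 | $987.00 | $5,459.13
4 | $5,459.13 | $987.00 | $4,472.13
5 | $4,472.13 | $987.00 | $3,485.13
6 | $3,485.13 | $987.00 | $2,498.13

$2,498.13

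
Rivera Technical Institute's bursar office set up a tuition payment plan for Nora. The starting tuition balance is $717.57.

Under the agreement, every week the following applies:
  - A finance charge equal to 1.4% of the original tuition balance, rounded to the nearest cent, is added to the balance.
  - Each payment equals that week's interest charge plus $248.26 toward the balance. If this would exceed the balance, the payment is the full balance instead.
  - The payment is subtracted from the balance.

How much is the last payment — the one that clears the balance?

Week 1: opening $717.57; interest $10.05 → $727.62; payment $258.31; balance $469.31
Week 2: opening $469.31; interest $10.05 → $479.36; payment $258.31; balance $221.05
Week 3: opening $221.05; interest $10.05 → $231.10; payment $231.10; balance $0.00

$231.10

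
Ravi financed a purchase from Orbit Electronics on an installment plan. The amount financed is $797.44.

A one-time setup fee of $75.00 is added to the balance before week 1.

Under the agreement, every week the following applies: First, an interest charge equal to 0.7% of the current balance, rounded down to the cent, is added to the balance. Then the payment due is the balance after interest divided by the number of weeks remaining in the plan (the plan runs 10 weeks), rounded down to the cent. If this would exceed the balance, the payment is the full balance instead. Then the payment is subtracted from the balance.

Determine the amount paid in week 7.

# | Opening | Interest | Payment | End bal
1 | $872.44 | $6.10 | $87.85 | $790.69
2 | $790.69 | $5.53 | $88.46 | $707.76
3 | $707.76 | $4.95 | $89.08 | $623.63
4 | $623.63 | $4.36 | $89.71 | $538.28
5 | $538.28 | $3.76 | $90.34 | $451.70
6 | $451.70 | $3.16 | $90.97 | $363.89
7 | $363.89 | $2.54 | $91.60 | $274.83

$91.60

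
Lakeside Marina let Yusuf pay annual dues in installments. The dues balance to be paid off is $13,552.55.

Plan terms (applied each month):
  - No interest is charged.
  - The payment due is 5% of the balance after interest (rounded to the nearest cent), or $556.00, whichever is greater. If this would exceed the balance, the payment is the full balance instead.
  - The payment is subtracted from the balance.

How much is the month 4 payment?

$580.98

# | Opening | Payment | End bal
1 | $13,552.55 | $677.63 | $12,874.92
2 | $12,874.92 | $643.75 | $12,231.17
3 | $12,231.17 | $611.56 | $11,619.61
4 | $11,619.61 | $580.98 | $11,038.63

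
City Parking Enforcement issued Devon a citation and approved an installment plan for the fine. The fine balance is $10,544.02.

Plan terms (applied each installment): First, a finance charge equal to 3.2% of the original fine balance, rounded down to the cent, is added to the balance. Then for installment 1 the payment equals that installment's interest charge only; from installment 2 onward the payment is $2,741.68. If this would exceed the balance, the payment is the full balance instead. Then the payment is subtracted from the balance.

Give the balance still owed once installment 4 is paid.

$3,331.18

Installment 1: opening $10,544.02; interest $337.40 → $10,881.42; payment $337.40; balance $10,544.02
Installment 2: opening $10,544.02; interest $337.40 → $10,881.42; payment $2,741.68; balance $8,139.74
Installment 3: opening $8,139.74; interest $337.40 → $8,477.14; payment $2,741.68; balance $5,735.46
Installment 4: opening $5,735.46; interest $337.40 → $6,072.86; payment $2,741.68; balance $3,331.18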